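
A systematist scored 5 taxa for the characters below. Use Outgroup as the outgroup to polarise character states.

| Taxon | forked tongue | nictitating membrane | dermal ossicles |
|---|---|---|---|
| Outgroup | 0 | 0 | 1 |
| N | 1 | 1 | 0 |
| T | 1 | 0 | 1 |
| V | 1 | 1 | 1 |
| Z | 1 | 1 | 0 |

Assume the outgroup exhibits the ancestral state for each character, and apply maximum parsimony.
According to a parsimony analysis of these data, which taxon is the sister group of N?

Character polarity is set by the outgroup: the derived state is whichever differs from the outgroup's state, so for dermal ossicles the derived state is '0', and for the remaining characters it is '1'.
All ingroup taxa share the derived state '1' for forked tongue; it defines the ingroup but does not resolve relationships within it.
Only N, V, and Z show the derived state '1' for nictitating membrane, supporting them as a clade.
Only N and Z show the derived state '0' for dermal ossicles, supporting them as a clade.
Most parsimonious ingroup topology: (((N,Z),V),T).
N and Z form a cherry on this tree, so they are sister taxa.

Z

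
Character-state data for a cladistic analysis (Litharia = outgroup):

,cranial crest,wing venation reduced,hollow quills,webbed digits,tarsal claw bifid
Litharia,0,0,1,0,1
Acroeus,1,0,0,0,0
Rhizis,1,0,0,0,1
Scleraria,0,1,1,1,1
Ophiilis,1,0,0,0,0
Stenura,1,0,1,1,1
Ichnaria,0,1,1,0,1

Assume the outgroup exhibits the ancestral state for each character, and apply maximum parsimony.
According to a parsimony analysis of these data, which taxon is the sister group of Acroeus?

Character polarity is set by the outgroup: the derived state is whichever differs from the outgroup's state, so for hollow quills, tarsal claw bifid the derived state is '0', and for the remaining characters it is '1'.
cranial crest (derived state '1') is shared by Acroeus, Ophiilis, Rhizis, and Stenura — a synapomorphy uniting that clade.
wing venation reduced: derived state '1' in Ichnaria and Scleraria only — synapomorphy for {Ichnaria, Scleraria}.
Only Acroeus, Ophiilis, and Rhizis show the derived state '0' for hollow quills, supporting them as a clade.
webbed digits groups Scleraria and Stenura, which is incompatible with the clades supported by the remaining characters; treating it as convergent (homoplasy) costs fewer steps than any alternative tree.
tarsal claw bifid (derived state '0') is shared by Acroeus and Ophiilis — a synapomorphy uniting that clade.
Most parsimonious ingroup topology: ((((Acroeus,Ophiilis),Rhizis),Stenura),(Scleraria,Ichnaria)).
Acroeus and Ophiilis form a cherry on this tree, so they are sister taxa.

Ophiilis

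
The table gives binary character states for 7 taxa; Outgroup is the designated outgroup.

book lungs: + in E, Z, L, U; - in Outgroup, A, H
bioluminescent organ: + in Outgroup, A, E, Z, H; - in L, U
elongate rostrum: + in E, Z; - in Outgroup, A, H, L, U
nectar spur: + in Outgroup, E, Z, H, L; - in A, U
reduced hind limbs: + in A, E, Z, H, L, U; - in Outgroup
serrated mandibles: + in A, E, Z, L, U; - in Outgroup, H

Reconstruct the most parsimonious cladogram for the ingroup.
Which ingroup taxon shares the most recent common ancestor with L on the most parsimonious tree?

Character polarity is set by the outgroup: the derived state is whichever differs from the outgroup's state, so for bioluminescent organ, nectar spur the derived state is '-', and for the remaining characters it is '+'.
Only E, L, U, and Z show the derived state '+' for book lungs, supporting them as a clade.
Only L and U show the derived state '-' for bioluminescent organ, supporting them as a clade.
Only E and Z show the derived state '+' for elongate rostrum, supporting them as a clade.
nectar spur (state '-') occurs in A and U but conflicts with the nesting implied by the other characters — most parsimoniously interpreted as homoplasy.
All ingroup taxa share the derived state '+' for reduced hind limbs; it defines the ingroup but does not resolve relationships within it.
serrated mandibles: derived state '+' in A, E, L, U, and Z only — synapomorphy for {A, E, L, U, Z}.
Most parsimonious ingroup topology: ((A,((E,Z),(L,U))),H).
L and U form a cherry on this tree, so they are sister taxa.

U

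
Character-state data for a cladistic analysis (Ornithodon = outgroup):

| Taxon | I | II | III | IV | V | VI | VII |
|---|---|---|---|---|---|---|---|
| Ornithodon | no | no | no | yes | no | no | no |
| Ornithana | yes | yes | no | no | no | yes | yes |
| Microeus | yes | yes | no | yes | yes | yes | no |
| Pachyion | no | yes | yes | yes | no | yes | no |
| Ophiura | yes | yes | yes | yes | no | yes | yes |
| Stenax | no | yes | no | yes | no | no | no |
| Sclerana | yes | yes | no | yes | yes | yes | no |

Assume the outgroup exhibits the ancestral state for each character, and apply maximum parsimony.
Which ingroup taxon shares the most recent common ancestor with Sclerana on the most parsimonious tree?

Character polarity is set by the outgroup: the derived state is whichever differs from the outgroup's state, so for IV the derived state is 'no', and for the remaining characters it is 'yes'.
I (derived state 'yes') is shared by Microeus, Ophiura, Ornithana, and Sclerana — a synapomorphy uniting that clade.
All ingroup taxa share the derived state 'yes' for II; it defines the ingroup but does not resolve relationships within it.
III groups Ophiura and Pachyion, which is incompatible with the clades supported by the remaining characters; treating it as convergent (homoplasy) costs fewer steps than any alternative tree.
IV: derived state 'no' in Ornithana only — an autapomorphy, so it tells us nothing about relationships among taxa.
V (derived state 'yes') is shared by Microeus and Sclerana — a synapomorphy uniting that clade.
VI (derived state 'yes') is shared by Microeus, Ophiura, Ornithana, Pachyion, and Sclerana — a synapomorphy uniting that clade.
VII: derived state 'yes' in Ophiura and Ornithana only — synapomorphy for {Ophiura, Ornithana}.
Most parsimonious ingroup topology: ((((Ornithana,Ophiura),(Microeus,Sclerana)),Pachyion),Stenax).
Sclerana and Microeus form a cherry on this tree, so they are sister taxa.

Microeus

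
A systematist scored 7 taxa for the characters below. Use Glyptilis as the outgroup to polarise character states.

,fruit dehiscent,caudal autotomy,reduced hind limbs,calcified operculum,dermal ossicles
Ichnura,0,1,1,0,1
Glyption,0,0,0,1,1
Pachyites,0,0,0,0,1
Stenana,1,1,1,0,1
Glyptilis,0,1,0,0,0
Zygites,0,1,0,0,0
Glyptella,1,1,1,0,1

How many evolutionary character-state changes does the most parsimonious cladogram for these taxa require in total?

Character polarity is set by the outgroup: the derived state is whichever differs from the outgroup's state, so for caudal autotomy the derived state is '0', and for the remaining characters it is '1'.
Only Glyptella and Stenana show the derived state '1' for fruit dehiscent, supporting them as a clade.
caudal autotomy (derived state '0') is shared by Glyption and Pachyites — a synapomorphy uniting that clade.
Only Glyptella, Ichnura, and Stenana show the derived state '1' for reduced hind limbs, supporting them as a clade.
calcified operculum (derived state '1') is unique to Glyption (autapomorphy; uninformative for grouping).
dermal ossicles (derived state '1') is shared by Glyptella, Glyption, Ichnura, Pachyites, and Stenana — a synapomorphy uniting that clade.
Most parsimonious ingroup topology: ((((Glyptella,Stenana),Ichnura),(Pachyites,Glyption)),Zygites).
Changes per character on this tree: fruit dehiscent: 1; caudal autotomy: 1; reduced hind limbs: 1; calcified operculum: 1; dermal ossicles: 1.
Total = 5.

5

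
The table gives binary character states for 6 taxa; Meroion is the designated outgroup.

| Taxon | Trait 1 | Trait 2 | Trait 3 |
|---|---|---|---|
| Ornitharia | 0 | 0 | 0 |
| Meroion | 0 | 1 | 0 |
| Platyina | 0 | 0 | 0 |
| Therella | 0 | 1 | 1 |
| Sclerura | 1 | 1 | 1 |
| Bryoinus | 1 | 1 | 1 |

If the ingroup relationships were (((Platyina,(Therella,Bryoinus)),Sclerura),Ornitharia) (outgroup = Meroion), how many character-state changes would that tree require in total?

6

Map each character onto (((Platyina,(Therella,Bryoinus)),Sclerura),Ornitharia) (rooted by Meroion) and count the minimum state changes it requires (Fitch parsimony):
Trait 1: 2; Trait 2: 2; Trait 3: 2.
Total tree length = 6.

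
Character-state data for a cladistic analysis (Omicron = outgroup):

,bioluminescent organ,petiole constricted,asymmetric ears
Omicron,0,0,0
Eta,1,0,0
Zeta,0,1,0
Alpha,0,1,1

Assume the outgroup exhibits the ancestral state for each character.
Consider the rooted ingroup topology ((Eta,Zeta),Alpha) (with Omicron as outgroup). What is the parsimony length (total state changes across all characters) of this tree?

Map each character onto ((Eta,Zeta),Alpha) (rooted by Omicron) and count the minimum state changes it requires (Fitch parsimony):
bioluminescent organ: 1; petiole constricted: 2; asymmetric ears: 1.
Total tree length = 4.

4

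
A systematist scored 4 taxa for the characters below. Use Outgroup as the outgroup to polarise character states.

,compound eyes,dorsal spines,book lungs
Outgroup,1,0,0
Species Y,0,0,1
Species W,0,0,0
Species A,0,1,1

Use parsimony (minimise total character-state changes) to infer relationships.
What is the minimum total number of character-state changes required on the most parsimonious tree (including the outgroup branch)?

Character polarity is set by the outgroup: the derived state is whichever differs from the outgroup's state, so for compound eyes the derived state is '0', and for the remaining characters it is '1'.
All ingroup taxa share the derived state '0' for compound eyes; it defines the ingroup but does not resolve relationships within it.
dorsal spines: derived state '1' in Species A only — an autapomorphy, so it tells us nothing about relationships among taxa.
Only Species A and Species Y show the derived state '1' for book lungs, supporting them as a clade.
Most parsimonious ingroup topology: ((Species Y,Species A),Species W).
Changes per character on this tree: compound eyes: 1; dorsal spines: 1; book lungs: 1.
Total = 3.

3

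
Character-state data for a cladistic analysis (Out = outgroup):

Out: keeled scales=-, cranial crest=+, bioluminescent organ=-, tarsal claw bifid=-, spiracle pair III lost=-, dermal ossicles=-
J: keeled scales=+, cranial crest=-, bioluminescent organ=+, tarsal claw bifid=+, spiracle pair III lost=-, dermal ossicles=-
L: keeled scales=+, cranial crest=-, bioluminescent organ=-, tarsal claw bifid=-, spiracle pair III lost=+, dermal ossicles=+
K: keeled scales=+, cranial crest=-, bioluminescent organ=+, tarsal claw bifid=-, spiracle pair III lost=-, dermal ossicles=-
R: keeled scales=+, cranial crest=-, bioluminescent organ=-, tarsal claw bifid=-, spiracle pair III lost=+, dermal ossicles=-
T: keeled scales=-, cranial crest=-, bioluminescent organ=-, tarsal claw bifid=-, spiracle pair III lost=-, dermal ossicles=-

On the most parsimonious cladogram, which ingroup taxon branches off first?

Character polarity is set by the outgroup: the derived state is whichever differs from the outgroup's state, so for cranial crest the derived state is '-', and for the remaining characters it is '+'.
Only J, K, L, and R show the derived state '+' for keeled scales, supporting them as a clade.
cranial crest (derived state '-') is shared by all ingroup taxa — unites the whole ingroup.
bioluminescent organ: derived state '+' in J and K only — synapomorphy for {J, K}.
tarsal claw bifid: derived state '+' in J only — an autapomorphy, so it tells us nothing about relationships among taxa.
Only L and R show the derived state '+' for spiracle pair III lost, supporting them as a clade.
dermal ossicles: derived state '+' in L only — an autapomorphy, so it tells us nothing about relationships among taxa.
Most parsimonious ingroup topology: (((J,K),(L,R)),T).
T is sister to the clade containing all other ingroup taxa, so it is the earliest-diverging (most basal) ingroup lineage.

T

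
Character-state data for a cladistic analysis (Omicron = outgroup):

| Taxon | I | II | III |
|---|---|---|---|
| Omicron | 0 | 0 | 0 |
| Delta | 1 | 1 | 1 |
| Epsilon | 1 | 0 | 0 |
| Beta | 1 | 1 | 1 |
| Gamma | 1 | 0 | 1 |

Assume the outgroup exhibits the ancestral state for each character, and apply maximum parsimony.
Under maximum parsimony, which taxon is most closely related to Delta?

Beta

The outgroup has state '0' for every character, so '1' is the derived state throughout.
I (derived state '1') is shared by all ingroup taxa — unites the whole ingroup.
Only Beta and Delta show the derived state '1' for II, supporting them as a clade.
Only Beta, Delta, and Gamma show the derived state '1' for III, supporting them as a clade.
Most parsimonious ingroup topology: (((Delta,Beta),Gamma),Epsilon).
Delta and Beta form a cherry on this tree, so they are sister taxa.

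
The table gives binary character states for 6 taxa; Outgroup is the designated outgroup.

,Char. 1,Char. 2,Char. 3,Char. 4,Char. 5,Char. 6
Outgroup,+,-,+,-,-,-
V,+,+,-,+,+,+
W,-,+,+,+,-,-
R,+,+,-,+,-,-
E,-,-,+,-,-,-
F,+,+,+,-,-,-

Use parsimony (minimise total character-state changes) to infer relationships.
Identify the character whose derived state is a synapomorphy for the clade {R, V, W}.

Char. 4

Character polarity is set by the outgroup: the derived state is whichever differs from the outgroup's state, so for Char. 1, Char. 3 the derived state is '-', and for the remaining characters it is '+'.
Char. 1 (state '-') occurs in E and W but conflicts with the nesting implied by the other characters — most parsimoniously interpreted as homoplasy.
Char. 2: derived state '+' in F, R, V, and W only — synapomorphy for {F, R, V, W}.
Char. 3 (derived state '-') is shared by R and V — a synapomorphy uniting that clade.
Char. 4 (derived state '+') is shared by R, V, and W — a synapomorphy uniting that clade.
Char. 5 (derived state '+') is unique to V (autapomorphy; uninformative for grouping).
Char. 6 (derived state '+') is unique to V (autapomorphy; uninformative for grouping).
Most parsimonious ingroup topology: ((((V,R),W),F),E).
The clade {R, V, W} is supported by Char. 4: its derived state '+' occurs in exactly those taxa and in no other taxon (including the outgroup).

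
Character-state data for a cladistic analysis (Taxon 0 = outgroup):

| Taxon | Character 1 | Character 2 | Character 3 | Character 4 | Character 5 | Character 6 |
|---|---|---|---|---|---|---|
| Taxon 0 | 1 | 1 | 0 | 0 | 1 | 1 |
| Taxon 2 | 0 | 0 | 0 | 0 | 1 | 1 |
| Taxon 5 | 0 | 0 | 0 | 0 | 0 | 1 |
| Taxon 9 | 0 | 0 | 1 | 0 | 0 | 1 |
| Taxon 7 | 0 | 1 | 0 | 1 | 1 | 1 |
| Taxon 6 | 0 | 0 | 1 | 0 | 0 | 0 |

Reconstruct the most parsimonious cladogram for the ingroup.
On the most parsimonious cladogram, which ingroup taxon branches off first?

Character polarity is set by the outgroup: the derived state is whichever differs from the outgroup's state, so for Character 1, Character 2, Character 5, Character 6 the derived state is '0', and for the remaining characters it is '1'.
All ingroup taxa share the derived state '0' for Character 1; it defines the ingroup but does not resolve relationships within it.
Only Taxon 2, Taxon 5, Taxon 6, and Taxon 9 show the derived state '0' for Character 2, supporting them as a clade.
Character 3 (derived state '1') is shared by Taxon 6 and Taxon 9 — a synapomorphy uniting that clade.
Character 4 (derived state '1') is unique to Taxon 7 (autapomorphy; uninformative for grouping).
Character 5: derived state '0' in Taxon 5, Taxon 6, and Taxon 9 only — synapomorphy for {Taxon 5, Taxon 6, Taxon 9}.
Character 6 (derived state '0') is unique to Taxon 6 (autapomorphy; uninformative for grouping).
Most parsimonious ingroup topology: ((Taxon 2,(Taxon 5,(Taxon 9,Taxon 6))),Taxon 7).
Taxon 7 is sister to the clade containing all other ingroup taxa, so it is the earliest-diverging (most basal) ingroup lineage.

Taxon 7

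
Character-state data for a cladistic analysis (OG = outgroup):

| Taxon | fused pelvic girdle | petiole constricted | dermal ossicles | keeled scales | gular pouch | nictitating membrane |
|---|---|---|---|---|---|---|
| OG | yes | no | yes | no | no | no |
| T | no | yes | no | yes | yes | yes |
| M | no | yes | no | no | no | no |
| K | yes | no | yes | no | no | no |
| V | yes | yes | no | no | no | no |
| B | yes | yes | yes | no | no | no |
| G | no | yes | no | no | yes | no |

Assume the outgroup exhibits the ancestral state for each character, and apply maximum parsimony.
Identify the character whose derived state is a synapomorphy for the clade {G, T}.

Character polarity is set by the outgroup: the derived state is whichever differs from the outgroup's state, so for fused pelvic girdle, dermal ossicles the derived state is 'no', and for the remaining characters it is 'yes'.
Only G, M, and T show the derived state 'no' for fused pelvic girdle, supporting them as a clade.
petiole constricted (derived state 'yes') is shared by B, G, M, T, and V — a synapomorphy uniting that clade.
dermal ossicles (derived state 'no') is shared by G, M, T, and V — a synapomorphy uniting that clade.
keeled scales: derived state 'yes' in T only — an autapomorphy, so it tells us nothing about relationships among taxa.
gular pouch: derived state 'yes' in G and T only — synapomorphy for {G, T}.
nictitating membrane: derived state 'yes' in T only — an autapomorphy, so it tells us nothing about relationships among taxa.
Most parsimonious ingroup topology: (((((T,G),M),V),B),K).
The clade {G, T} is supported by gular pouch: its derived state 'yes' occurs in exactly those taxa and in no other taxon (including the outgroup).

gular pouch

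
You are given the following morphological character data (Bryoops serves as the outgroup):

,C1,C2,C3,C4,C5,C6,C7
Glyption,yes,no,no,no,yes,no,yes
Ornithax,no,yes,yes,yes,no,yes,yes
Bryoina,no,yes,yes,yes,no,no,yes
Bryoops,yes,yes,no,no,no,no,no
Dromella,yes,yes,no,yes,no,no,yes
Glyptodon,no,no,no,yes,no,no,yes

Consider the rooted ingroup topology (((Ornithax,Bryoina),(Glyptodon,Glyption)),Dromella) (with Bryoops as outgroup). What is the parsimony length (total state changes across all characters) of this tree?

9

Map each character onto (((Ornithax,Bryoina),(Glyptodon,Glyption)),Dromella) (rooted by Bryoops) and count the minimum state changes it requires (Fitch parsimony):
C1: 2; C2: 1; C3: 1; C4: 2; C5: 1; C6: 1; C7: 1.
Total tree length = 9.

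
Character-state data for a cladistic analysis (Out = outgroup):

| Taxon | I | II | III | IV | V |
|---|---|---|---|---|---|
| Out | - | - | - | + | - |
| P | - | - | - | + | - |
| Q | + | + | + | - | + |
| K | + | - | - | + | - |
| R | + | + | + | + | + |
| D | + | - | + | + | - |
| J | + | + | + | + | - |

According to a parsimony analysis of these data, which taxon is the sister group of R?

Character polarity is set by the outgroup: the derived state is whichever differs from the outgroup's state, so for IV the derived state is '-', and for the remaining characters it is '+'.
I: derived state '+' in D, J, K, Q, and R only — synapomorphy for {D, J, K, Q, R}.
Only J, Q, and R show the derived state '+' for II, supporting them as a clade.
III (derived state '+') is shared by D, J, Q, and R — a synapomorphy uniting that clade.
IV: derived state '-' in Q only — an autapomorphy, so it tells us nothing about relationships among taxa.
Only Q and R show the derived state '+' for V, supporting them as a clade.
Most parsimonious ingroup topology: (P,((((Q,R),J),D),K)).
R and Q form a cherry on this tree, so they are sister taxa.

Q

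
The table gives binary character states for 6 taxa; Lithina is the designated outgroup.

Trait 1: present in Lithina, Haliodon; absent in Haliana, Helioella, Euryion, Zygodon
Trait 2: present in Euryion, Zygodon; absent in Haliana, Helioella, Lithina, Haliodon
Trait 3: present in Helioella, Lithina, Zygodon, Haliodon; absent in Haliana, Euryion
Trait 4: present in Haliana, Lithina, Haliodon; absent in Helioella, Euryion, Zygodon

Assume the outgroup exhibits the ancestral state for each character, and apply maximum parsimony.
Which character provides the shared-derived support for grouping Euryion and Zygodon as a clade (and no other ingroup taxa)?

Character polarity is set by the outgroup: the derived state is whichever differs from the outgroup's state, so for Trait 1, Trait 3, Trait 4 the derived state is 'absent', and for the remaining characters it is 'present'.
Trait 1 (derived state 'absent') is shared by Euryion, Haliana, Helioella, and Zygodon — a synapomorphy uniting that clade.
Trait 2 (derived state 'present') is shared by Euryion and Zygodon — a synapomorphy uniting that clade.
Trait 3 groups Euryion and Haliana, which is incompatible with the clades supported by the remaining characters; treating it as convergent (homoplasy) costs fewer steps than any alternative tree.
Only Euryion, Helioella, and Zygodon show the derived state 'absent' for Trait 4, supporting them as a clade.
Most parsimonious ingroup topology: (((Helioella,(Zygodon,Euryion)),Haliana),Haliodon).
The clade {Euryion, Zygodon} is supported by Trait 2: its derived state 'present' occurs in exactly those taxa and in no other taxon (including the outgroup).

Trait 2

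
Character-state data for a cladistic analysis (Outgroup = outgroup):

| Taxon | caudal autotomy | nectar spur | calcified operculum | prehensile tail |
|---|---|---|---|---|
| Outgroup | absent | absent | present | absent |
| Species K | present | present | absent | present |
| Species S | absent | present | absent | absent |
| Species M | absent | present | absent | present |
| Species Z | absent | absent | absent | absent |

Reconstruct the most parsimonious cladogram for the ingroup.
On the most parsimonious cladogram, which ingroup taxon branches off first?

Character polarity is set by the outgroup: the derived state is whichever differs from the outgroup's state, so for calcified operculum the derived state is 'absent', and for the remaining characters it is 'present'.
caudal autotomy (derived state 'present') is unique to Species K (autapomorphy; uninformative for grouping).
nectar spur: derived state 'present' in Species K, Species M, and Species S only — synapomorphy for {Species K, Species M, Species S}.
All ingroup taxa share the derived state 'absent' for calcified operculum; it defines the ingroup but does not resolve relationships within it.
prehensile tail (derived state 'present') is shared by Species K and Species M — a synapomorphy uniting that clade.
Most parsimonious ingroup topology: (((Species K,Species M),Species S),Species Z).
Species Z is sister to the clade containing all other ingroup taxa, so it is the earliest-diverging (most basal) ingroup lineage.

Species Z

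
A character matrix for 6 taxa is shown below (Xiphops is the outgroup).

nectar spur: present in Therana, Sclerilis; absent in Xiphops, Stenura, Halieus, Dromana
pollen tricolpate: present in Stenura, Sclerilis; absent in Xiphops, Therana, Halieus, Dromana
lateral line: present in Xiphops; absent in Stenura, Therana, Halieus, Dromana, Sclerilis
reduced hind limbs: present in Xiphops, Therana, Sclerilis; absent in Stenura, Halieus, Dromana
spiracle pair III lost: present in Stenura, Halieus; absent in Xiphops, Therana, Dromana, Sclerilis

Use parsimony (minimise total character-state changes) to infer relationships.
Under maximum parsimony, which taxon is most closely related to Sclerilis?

Character polarity is set by the outgroup: the derived state is whichever differs from the outgroup's state, so for lateral line, reduced hind limbs the derived state is 'absent', and for the remaining characters it is 'present'.
nectar spur (derived state 'present') is shared by Sclerilis and Therana — a synapomorphy uniting that clade.
pollen tricolpate (state 'present') occurs in Sclerilis and Stenura but conflicts with the nesting implied by the other characters — most parsimoniously interpreted as homoplasy.
lateral line (derived state 'absent') is shared by all ingroup taxa — unites the whole ingroup.
reduced hind limbs (derived state 'absent') is shared by Dromana, Halieus, and Stenura — a synapomorphy uniting that clade.
spiracle pair III lost (derived state 'present') is shared by Halieus and Stenura — a synapomorphy uniting that clade.
Most parsimonious ingroup topology: (((Stenura,Halieus),Dromana),(Therana,Sclerilis)).
Sclerilis and Therana form a cherry on this tree, so they are sister taxa.

Therana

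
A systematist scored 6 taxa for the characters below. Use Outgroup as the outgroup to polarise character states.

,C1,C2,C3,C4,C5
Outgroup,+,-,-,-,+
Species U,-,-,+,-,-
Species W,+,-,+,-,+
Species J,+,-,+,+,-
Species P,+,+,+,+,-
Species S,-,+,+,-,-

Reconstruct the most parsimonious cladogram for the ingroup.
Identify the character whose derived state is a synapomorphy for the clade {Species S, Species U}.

Character polarity is set by the outgroup: the derived state is whichever differs from the outgroup's state, so for C1, C5 the derived state is '-', and for the remaining characters it is '+'.
Only Species S and Species U show the derived state '-' for C1, supporting them as a clade.
C2 (state '+') occurs in Species P and Species S but conflicts with the nesting implied by the other characters — most parsimoniously interpreted as homoplasy.
C3 (derived state '+') is shared by all ingroup taxa — unites the whole ingroup.
C4 (derived state '+') is shared by Species J and Species P — a synapomorphy uniting that clade.
C5 (derived state '-') is shared by Species J, Species P, Species S, and Species U — a synapomorphy uniting that clade.
Most parsimonious ingroup topology: (((Species U,Species S),(Species J,Species P)),Species W).
The clade {Species S, Species U} is supported by C1: its derived state '-' occurs in exactly those taxa and in no other taxon (including the outgroup).

C1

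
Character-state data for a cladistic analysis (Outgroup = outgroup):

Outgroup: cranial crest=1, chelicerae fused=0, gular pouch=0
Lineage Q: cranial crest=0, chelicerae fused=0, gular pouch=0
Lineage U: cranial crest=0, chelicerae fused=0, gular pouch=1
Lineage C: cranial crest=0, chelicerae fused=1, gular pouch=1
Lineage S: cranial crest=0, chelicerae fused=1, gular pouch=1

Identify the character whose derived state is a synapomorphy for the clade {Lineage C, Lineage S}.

Character polarity is set by the outgroup: the derived state is whichever differs from the outgroup's state, so for cranial crest the derived state is '0', and for the remaining characters it is '1'.
All ingroup taxa share the derived state '0' for cranial crest; it defines the ingroup but does not resolve relationships within it.
chelicerae fused: derived state '1' in Lineage C and Lineage S only — synapomorphy for {Lineage C, Lineage S}.
gular pouch (derived state '1') is shared by Lineage C, Lineage S, and Lineage U — a synapomorphy uniting that clade.
Most parsimonious ingroup topology: (Lineage Q,(Lineage U,(Lineage C,Lineage S))).
The clade {Lineage C, Lineage S} is supported by chelicerae fused: its derived state '1' occurs in exactly those taxa and in no other taxon (including the outgroup).

chelicerae fused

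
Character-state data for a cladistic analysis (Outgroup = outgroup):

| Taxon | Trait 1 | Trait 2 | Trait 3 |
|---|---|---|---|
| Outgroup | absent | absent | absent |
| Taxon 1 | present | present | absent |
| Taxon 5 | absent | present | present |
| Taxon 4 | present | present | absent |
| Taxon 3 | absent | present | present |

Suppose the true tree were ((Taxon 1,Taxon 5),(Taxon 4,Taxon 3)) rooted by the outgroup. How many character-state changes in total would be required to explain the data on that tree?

5

Map each character onto ((Taxon 1,Taxon 5),(Taxon 4,Taxon 3)) (rooted by Outgroup) and count the minimum state changes it requires (Fitch parsimony):
Trait 1: 2; Trait 2: 1; Trait 3: 2.
Total tree length = 5.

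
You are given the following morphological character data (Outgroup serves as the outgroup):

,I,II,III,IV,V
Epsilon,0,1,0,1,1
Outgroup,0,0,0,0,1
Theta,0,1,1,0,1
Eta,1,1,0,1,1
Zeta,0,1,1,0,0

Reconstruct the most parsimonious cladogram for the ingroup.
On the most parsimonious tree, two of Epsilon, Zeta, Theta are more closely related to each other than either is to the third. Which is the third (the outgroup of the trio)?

Character polarity is set by the outgroup: the derived state is whichever differs from the outgroup's state, so for V the derived state is '0', and for the remaining characters it is '1'.
I (derived state '1') is unique to Eta (autapomorphy; uninformative for grouping).
All ingroup taxa share the derived state '1' for II; it defines the ingroup but does not resolve relationships within it.
III (derived state '1') is shared by Theta and Zeta — a synapomorphy uniting that clade.
IV: derived state '1' in Epsilon and Eta only — synapomorphy for {Epsilon, Eta}.
V (derived state '0') is unique to Zeta (autapomorphy; uninformative for grouping).
Most parsimonious ingroup topology: ((Zeta,Theta),(Epsilon,Eta)).
Zeta and Theta share a more recent common ancestor with each other than either does with Epsilon, so Epsilon is the least closely related of the three.

Epsilon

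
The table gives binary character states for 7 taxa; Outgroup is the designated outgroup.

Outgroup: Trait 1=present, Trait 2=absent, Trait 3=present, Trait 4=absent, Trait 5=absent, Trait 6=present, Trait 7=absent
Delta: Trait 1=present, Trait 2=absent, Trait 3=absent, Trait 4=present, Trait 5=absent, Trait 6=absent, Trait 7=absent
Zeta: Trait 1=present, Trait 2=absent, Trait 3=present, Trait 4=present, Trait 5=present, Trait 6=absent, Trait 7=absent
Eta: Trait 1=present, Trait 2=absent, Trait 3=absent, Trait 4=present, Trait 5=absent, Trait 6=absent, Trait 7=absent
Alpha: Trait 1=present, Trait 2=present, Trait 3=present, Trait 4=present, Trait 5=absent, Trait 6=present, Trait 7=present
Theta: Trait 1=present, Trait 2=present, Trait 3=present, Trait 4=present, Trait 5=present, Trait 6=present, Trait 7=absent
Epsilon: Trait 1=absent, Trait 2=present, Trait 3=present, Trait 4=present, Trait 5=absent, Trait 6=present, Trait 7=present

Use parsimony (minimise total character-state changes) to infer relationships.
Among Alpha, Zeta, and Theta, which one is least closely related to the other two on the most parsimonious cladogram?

Character polarity is set by the outgroup: the derived state is whichever differs from the outgroup's state, so for Trait 1, Trait 3, Trait 6 the derived state is 'absent', and for the remaining characters it is 'present'.
Trait 1: derived state 'absent' in Epsilon only — an autapomorphy, so it tells us nothing about relationships among taxa.
Trait 2: derived state 'present' in Alpha, Epsilon, and Theta only — synapomorphy for {Alpha, Epsilon, Theta}.
Trait 3 (derived state 'absent') is shared by Delta and Eta — a synapomorphy uniting that clade.
All ingroup taxa share the derived state 'present' for Trait 4; it defines the ingroup but does not resolve relationships within it.
Trait 5 (state 'present') occurs in Theta and Zeta but conflicts with the nesting implied by the other characters — most parsimoniously interpreted as homoplasy.
Only Delta, Eta, and Zeta show the derived state 'absent' for Trait 6, supporting them as a clade.
Only Alpha and Epsilon show the derived state 'present' for Trait 7, supporting them as a clade.
Most parsimonious ingroup topology: (((Delta,Eta),Zeta),((Alpha,Epsilon),Theta)).
Alpha and Theta share a more recent common ancestor with each other than either does with Zeta, so Zeta is the least closely related of the three.

Zeta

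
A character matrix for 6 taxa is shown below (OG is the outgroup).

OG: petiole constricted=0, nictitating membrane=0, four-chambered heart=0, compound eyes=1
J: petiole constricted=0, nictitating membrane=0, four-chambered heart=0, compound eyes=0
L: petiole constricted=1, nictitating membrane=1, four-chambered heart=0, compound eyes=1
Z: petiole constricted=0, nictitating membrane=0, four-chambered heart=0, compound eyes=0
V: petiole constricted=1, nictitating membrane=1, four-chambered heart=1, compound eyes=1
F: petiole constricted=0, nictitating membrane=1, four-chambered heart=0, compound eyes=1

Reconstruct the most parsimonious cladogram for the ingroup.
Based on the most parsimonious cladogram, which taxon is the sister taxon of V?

Character polarity is set by the outgroup: the derived state is whichever differs from the outgroup's state, so for compound eyes the derived state is '0', and for the remaining characters it is '1'.
petiole constricted (derived state '1') is shared by L and V — a synapomorphy uniting that clade.
nictitating membrane (derived state '1') is shared by F, L, and V — a synapomorphy uniting that clade.
four-chambered heart (derived state '1') is unique to V (autapomorphy; uninformative for grouping).
compound eyes (derived state '0') is shared by J and Z — a synapomorphy uniting that clade.
Most parsimonious ingroup topology: ((J,Z),((L,V),F)).
V and L form a cherry on this tree, so they are sister taxa.

L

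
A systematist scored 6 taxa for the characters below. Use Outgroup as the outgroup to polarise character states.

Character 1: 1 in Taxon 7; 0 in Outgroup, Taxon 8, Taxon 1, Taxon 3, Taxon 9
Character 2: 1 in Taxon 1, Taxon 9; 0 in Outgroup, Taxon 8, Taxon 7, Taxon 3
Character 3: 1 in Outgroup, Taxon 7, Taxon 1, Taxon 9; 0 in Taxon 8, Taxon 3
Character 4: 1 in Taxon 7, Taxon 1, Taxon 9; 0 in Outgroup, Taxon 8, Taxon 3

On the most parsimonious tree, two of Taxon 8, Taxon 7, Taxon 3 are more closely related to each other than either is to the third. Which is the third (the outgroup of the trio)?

Character polarity is set by the outgroup: the derived state is whichever differs from the outgroup's state, so for Character 3 the derived state is '0', and for the remaining characters it is '1'.
Character 1: derived state '1' in Taxon 7 only — an autapomorphy, so it tells us nothing about relationships among taxa.
Character 2 (derived state '1') is shared by Taxon 1 and Taxon 9 — a synapomorphy uniting that clade.
Character 3: derived state '0' in Taxon 3 and Taxon 8 only — synapomorphy for {Taxon 3, Taxon 8}.
Character 4 (derived state '1') is shared by Taxon 1, Taxon 7, and Taxon 9 — a synapomorphy uniting that clade.
Most parsimonious ingroup topology: ((Taxon 8,Taxon 3),(Taxon 7,(Taxon 1,Taxon 9))).
Taxon 3 and Taxon 8 share a more recent common ancestor with each other than either does with Taxon 7, so Taxon 7 is the least closely related of the three.

Taxon 7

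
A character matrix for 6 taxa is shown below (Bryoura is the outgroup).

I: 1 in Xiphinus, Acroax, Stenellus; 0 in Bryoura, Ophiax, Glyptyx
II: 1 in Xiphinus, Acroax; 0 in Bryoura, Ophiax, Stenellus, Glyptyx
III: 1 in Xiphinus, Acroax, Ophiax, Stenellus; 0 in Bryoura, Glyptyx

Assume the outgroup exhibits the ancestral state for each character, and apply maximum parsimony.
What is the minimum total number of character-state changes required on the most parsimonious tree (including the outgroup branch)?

3

The outgroup has state '0' for every character, so '1' is the derived state throughout.
I: derived state '1' in Acroax, Stenellus, and Xiphinus only — synapomorphy for {Acroax, Stenellus, Xiphinus}.
Only Acroax and Xiphinus show the derived state '1' for II, supporting them as a clade.
III: derived state '1' in Acroax, Ophiax, Stenellus, and Xiphinus only — synapomorphy for {Acroax, Ophiax, Stenellus, Xiphinus}.
Most parsimonious ingroup topology: ((((Xiphinus,Acroax),Stenellus),Ophiax),Glyptyx).
Changes per character on this tree: I: 1; II: 1; III: 1.
Total = 3.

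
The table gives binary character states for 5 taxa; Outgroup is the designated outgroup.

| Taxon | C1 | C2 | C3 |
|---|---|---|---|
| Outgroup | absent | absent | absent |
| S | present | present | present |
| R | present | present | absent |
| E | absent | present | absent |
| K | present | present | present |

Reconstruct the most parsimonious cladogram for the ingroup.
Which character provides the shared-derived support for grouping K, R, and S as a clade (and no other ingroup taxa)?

The outgroup has state 'absent' for every character, so 'present' is the derived state throughout.
C1: derived state 'present' in K, R, and S only — synapomorphy for {K, R, S}.
C2 (derived state 'present') is shared by all ingroup taxa — unites the whole ingroup.
C3: derived state 'present' in K and S only — synapomorphy for {K, S}.
Most parsimonious ingroup topology: (((S,K),R),E).
The clade {K, R, S} is supported by C1: its derived state 'present' occurs in exactly those taxa and in no other taxon (including the outgroup).

C1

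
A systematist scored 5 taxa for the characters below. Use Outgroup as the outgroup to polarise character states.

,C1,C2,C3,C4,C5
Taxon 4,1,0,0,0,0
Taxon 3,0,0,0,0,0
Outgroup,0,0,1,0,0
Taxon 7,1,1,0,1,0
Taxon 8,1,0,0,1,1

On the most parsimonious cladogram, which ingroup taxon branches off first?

Taxon 3

Character polarity is set by the outgroup: the derived state is whichever differs from the outgroup's state, so for C3 the derived state is '0', and for the remaining characters it is '1'.
Only Taxon 4, Taxon 7, and Taxon 8 show the derived state '1' for C1, supporting them as a clade.
C2: derived state '1' in Taxon 7 only — an autapomorphy, so it tells us nothing about relationships among taxa.
All ingroup taxa share the derived state '0' for C3; it defines the ingroup but does not resolve relationships within it.
C4: derived state '1' in Taxon 7 and Taxon 8 only — synapomorphy for {Taxon 7, Taxon 8}.
C5 (derived state '1') is unique to Taxon 8 (autapomorphy; uninformative for grouping).
Most parsimonious ingroup topology: (Taxon 3,((Taxon 8,Taxon 7),Taxon 4)).
Taxon 3 is sister to the clade containing all other ingroup taxa, so it is the earliest-diverging (most basal) ingroup lineage.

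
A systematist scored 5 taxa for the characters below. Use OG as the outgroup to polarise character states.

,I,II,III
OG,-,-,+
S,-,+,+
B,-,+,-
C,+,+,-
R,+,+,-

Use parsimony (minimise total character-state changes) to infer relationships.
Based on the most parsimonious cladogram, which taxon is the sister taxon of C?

R

Character polarity is set by the outgroup: the derived state is whichever differs from the outgroup's state, so for III the derived state is '-', and for the remaining characters it is '+'.
I: derived state '+' in C and R only — synapomorphy for {C, R}.
II (derived state '+') is shared by all ingroup taxa — unites the whole ingroup.
III (derived state '-') is shared by B, C, and R — a synapomorphy uniting that clade.
Most parsimonious ingroup topology: (S,(B,(C,R))).
C and R form a cherry on this tree, so they are sister taxa.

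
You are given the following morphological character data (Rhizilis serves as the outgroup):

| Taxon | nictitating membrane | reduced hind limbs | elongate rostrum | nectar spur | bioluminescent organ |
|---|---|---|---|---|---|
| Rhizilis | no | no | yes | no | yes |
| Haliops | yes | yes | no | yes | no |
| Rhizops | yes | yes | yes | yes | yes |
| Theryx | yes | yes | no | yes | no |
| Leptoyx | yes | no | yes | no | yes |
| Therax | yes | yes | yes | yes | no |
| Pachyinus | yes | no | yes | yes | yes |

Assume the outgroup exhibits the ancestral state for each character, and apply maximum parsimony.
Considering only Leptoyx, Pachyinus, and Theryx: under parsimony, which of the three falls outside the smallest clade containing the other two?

Character polarity is set by the outgroup: the derived state is whichever differs from the outgroup's state, so for elongate rostrum, bioluminescent organ the derived state is 'no', and for the remaining characters it is 'yes'.
All ingroup taxa share the derived state 'yes' for nictitating membrane; it defines the ingroup but does not resolve relationships within it.
reduced hind limbs (derived state 'yes') is shared by Haliops, Rhizops, Therax, and Theryx — a synapomorphy uniting that clade.
Only Haliops and Theryx show the derived state 'no' for elongate rostrum, supporting them as a clade.
nectar spur (derived state 'yes') is shared by Haliops, Pachyinus, Rhizops, Therax, and Theryx — a synapomorphy uniting that clade.
Only Haliops, Therax, and Theryx show the derived state 'no' for bioluminescent organ, supporting them as a clade.
Most parsimonious ingroup topology: (((((Haliops,Theryx),Therax),Rhizops),Pachyinus),Leptoyx).
Theryx and Pachyinus share a more recent common ancestor with each other than either does with Leptoyx, so Leptoyx is the least closely related of the three.

Leptoyx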